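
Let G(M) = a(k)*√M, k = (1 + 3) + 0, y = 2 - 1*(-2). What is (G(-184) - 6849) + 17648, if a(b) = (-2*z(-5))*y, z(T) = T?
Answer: 10799 + 80*I*√46 ≈ 10799.0 + 542.59*I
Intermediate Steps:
y = 4 (y = 2 + 2 = 4)
k = 4 (k = 4 + 0 = 4)
a(b) = 40 (a(b) = -2*(-5)*4 = 10*4 = 40)
G(M) = 40*√M
(G(-184) - 6849) + 17648 = (40*√(-184) - 6849) + 17648 = (40*(2*I*√46) - 6849) + 17648 = (80*I*√46 - 6849) + 17648 = (-6849 + 80*I*√46) + 17648 = 10799 + 80*I*√46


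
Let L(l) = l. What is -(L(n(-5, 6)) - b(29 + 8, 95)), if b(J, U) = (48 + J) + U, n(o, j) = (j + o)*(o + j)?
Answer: 179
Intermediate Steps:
n(o, j) = (j + o)² (n(o, j) = (j + o)*(j + o) = (j + o)²)
b(J, U) = 48 + J + U
-(L(n(-5, 6)) - b(29 + 8, 95)) = -((6 - 5)² - (48 + (29 + 8) + 95)) = -(1² - (48 + 37 + 95)) = -(1 - 1*180) = -(1 - 180) = -1*(-179) = 179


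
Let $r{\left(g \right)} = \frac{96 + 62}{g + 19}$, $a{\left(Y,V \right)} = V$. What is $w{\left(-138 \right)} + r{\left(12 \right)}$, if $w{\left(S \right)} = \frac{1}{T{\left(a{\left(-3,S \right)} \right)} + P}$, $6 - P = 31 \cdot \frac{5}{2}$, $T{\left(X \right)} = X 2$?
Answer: $\frac{109748}{21545} \approx 5.0939$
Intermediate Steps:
$T{\left(X \right)} = 2 X$
$r{\left(g \right)} = \frac{158}{19 + g}$
$P = - \frac{143}{2}$ ($P = 6 - 31 \cdot \frac{5}{2} = 6 - \frac{155}{2} = - \frac{143}{2} \approx -71.5$)
$w{\left(S \right)} = \frac{1}{- \frac{143}{2} + 2 S}$ ($w{\left(S \right)} = \frac{1}{2 S - \frac{143}{2}} = \frac{1}{- \frac{143}{2} + 2 S}$)
$w{\left(-138 \right)} + r{\left(12 \right)} = \frac{2}{-143 + 4 \left(-138\right)} + \frac{158}{19 + 12} = \frac{2}{-143 - 552} + \frac{158}{31} = \frac{2}{-695} + 158 \cdot \frac{1}{31} = 2 \left(- \frac{1}{695}\right) + \frac{158}{31} = - \frac{2}{695} + \frac{158}{31} = \frac{109748}{21545}$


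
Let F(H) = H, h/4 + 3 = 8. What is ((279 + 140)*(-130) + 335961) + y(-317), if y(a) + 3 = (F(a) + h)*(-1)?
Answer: 281785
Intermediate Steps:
h = 20 (h = -12 + 4*8 = -12 + 32 = 20)
y(a) = -23 - a (y(a) = -3 + (a + 20)*(-1) = -3 + (20 + a)*(-1) = -3 + (-20 - a) = -23 - a)
((279 + 140)*(-130) + 335961) + y(-317) = ((279 + 140)*(-130) + 335961) + (-23 - 1*(-317)) = (419*(-130) + 335961) + (-23 + 317) = (-54470 + 335961) + 294 = 281491 + 294 = 281785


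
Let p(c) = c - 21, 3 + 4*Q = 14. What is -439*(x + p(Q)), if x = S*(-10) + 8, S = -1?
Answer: 439/4 ≈ 109.75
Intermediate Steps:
Q = 11/4 (Q = -3/4 + (1/4)*14 = -3/4 + 7/2 = 11/4 ≈ 2.7500)
p(c) = -21 + c
x = 18 (x = -1*(-10) + 8 = 10 + 8 = 18)
-439*(x + p(Q)) = -439*(18 + (-21 + 11/4)) = -439*(18 - 73/4) = -439*(-1/4) = 439/4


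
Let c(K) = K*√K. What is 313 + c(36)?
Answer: 529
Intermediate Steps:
c(K) = K^(3/2)
313 + c(36) = 313 + 36^(3/2) = 313 + 216 = 529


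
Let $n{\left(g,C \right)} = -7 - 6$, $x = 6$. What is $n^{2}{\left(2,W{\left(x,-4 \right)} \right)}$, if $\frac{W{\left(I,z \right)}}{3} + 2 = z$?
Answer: $169$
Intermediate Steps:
$W{\left(I,z \right)} = -6 + 3 z$
$n{\left(g,C \right)} = -13$
$n^{2}{\left(2,W{\left(x,-4 \right)} \right)} = \left(-13\right)^{2} = 169$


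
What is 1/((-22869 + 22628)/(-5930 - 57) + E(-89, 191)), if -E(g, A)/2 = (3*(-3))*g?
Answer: -5987/9590933 ≈ -0.00062424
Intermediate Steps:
E(g, A) = 18*g (E(g, A) = -2*3*(-3)*g = -(-18)*g = 18*g)
1/((-22869 + 22628)/(-5930 - 57) + E(-89, 191)) = 1/((-22869 + 22628)/(-5930 - 57) + 18*(-89)) = 1/(-241/(-5987) - 1602) = 1/(-241*(-1/5987) - 1602) = 1/(241/5987 - 1602) = 1/(-9590933/5987) = -5987/9590933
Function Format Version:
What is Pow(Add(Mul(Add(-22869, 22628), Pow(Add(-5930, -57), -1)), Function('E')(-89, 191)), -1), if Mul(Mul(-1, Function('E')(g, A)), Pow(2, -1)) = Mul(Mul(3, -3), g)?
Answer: Rational(-5987, 9590933) ≈ -0.00062424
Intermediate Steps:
Function('E')(g, A) = Mul(18, g) (Function('E')(g, A) = Mul(-2, Mul(Mul(3, -3), g)) = Mul(-2, Mul(-9, g)) = Mul(18, g))
Pow(Add(Mul(Add(-22869, 22628), Pow(Add(-5930, -57), -1)), Function('E')(-89, 191)), -1) = Pow(Add(Mul(Add(-22869, 22628), Pow(Add(-5930, -57), -1)), Mul(18, -89)), -1) = Pow(Add(Mul(-241, Pow(-5987, -1)), -1602), -1) = Pow(Add(Mul(-241, Rational(-1, 5987)), -1602), -1) = Pow(Add(Rational(241, 5987), -1602), -1) = Pow(Rational(-9590933, 5987), -1) = Rational(-5987, 9590933)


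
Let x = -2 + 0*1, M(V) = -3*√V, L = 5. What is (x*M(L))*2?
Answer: 12*√5 ≈ 26.833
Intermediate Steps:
x = -2 (x = -2 + 0 = -2)
(x*M(L))*2 = -(-6)*√5*2 = (6*√5)*2 = 12*√5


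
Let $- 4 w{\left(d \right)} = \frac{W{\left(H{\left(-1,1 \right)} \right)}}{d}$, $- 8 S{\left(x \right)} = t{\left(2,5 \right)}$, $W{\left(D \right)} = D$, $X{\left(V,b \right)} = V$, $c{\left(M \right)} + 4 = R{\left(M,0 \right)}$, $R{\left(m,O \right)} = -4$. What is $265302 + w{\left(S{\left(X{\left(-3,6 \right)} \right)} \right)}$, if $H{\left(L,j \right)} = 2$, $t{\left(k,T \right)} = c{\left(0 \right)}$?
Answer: $\frac{530603}{2} \approx 2.653 \cdot 10^{5}$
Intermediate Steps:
$c{\left(M \right)} = -8$ ($c{\left(M \right)} = -4 - 4 = -8$)
$t{\left(k,T \right)} = -8$
$S{\left(x \right)} = 1$ ($S{\left(x \right)} = \left(- \frac{1}{8}\right) \left(-8\right) = 1$)
$w{\left(d \right)} = - \frac{1}{2 d}$ ($w{\left(d \right)} = - \frac{2 \frac{1}{d}}{4} = - \frac{1}{2 d}$)
$265302 + w{\left(S{\left(X{\left(-3,6 \right)} \right)} \right)} = 265302 - \frac{1}{2 \cdot 1} = 265302 - \frac{1}{2} = \frac{530603}{2}$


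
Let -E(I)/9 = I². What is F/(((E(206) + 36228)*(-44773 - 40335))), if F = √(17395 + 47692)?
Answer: √65087/29421495168 ≈ 8.6713e-9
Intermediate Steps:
E(I) = -9*I²
F = √65087 ≈ 255.12
F/(((E(206) + 36228)*(-44773 - 40335))) = √65087/(((-9*206² + 36228)*(-44773 - 40335))) = √65087/(((-9*42436 + 36228)*(-85108))) = √65087/(((-381924 + 36228)*(-85108))) = √65087/((-345696*(-85108))) = √65087/29421495168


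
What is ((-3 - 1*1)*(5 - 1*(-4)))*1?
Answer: -36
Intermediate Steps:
((-3 - 1*1)*(5 - 1*(-4)))*1 = ((-3 - 1)*(5 + 4))*1 = -4*9*1 = -36*1 = -36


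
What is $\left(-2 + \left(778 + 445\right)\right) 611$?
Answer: $746031$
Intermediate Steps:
$\left(-2 + \left(778 + 445\right)\right) 611 = \left(-2 + 1223\right) 611 = 1221 \cdot 611 = 746031$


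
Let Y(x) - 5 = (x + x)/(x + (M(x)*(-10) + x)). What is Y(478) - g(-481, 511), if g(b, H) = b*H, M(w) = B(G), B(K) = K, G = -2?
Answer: 59974463/244 ≈ 2.4580e+5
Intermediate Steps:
M(w) = -2
g(b, H) = H*b
Y(x) = 5 + 2*x/(20 + 2*x) (Y(x) = 5 + (x + x)/(x + (-2*(-10) + x)) = 5 + (2*x)/(x + (20 + x)) = 5 + (2*x)/(20 + 2*x) = 5 + 2*x/(20 + 2*x))
Y(478) - g(-481, 511) = 2*(25 + 3*478)/(10 + 478) - 511*(-481) = 2*(25 + 1434)/488 - 1*(-245791) = 2*(1/488)*1459 + 245791 = 1459/244 + 245791 = 59974463/244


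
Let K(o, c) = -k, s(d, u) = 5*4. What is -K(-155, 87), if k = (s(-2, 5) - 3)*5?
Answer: 85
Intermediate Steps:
s(d, u) = 20
k = 85 (k = (20 - 3)*5 = 17*5 = 85)
K(o, c) = -85 (K(o, c) = -1*85 = -85)
-K(-155, 87) = -1*(-85) = 85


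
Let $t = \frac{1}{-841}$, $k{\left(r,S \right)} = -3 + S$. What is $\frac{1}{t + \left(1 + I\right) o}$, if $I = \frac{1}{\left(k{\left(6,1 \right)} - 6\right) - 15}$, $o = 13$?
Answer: $\frac{19343}{240503} \approx 0.080427$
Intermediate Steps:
$t = - \frac{1}{841} \approx -0.0011891$
$I = - \frac{1}{23}$ ($I = \frac{1}{\left(\left(-3 + 1\right) - 6\right) - 15} = \frac{1}{\left(-2 - 6\right) - 15} = \frac{1}{-8 - 15} = \frac{1}{-23} = - \frac{1}{23} \approx -0.043478$)
$\frac{1}{t + \left(1 + I\right) o} = \frac{1}{- \frac{1}{841} + \left(1 - \frac{1}{23}\right) 13} = \frac{1}{- \frac{1}{841} + \frac{22}{23} \cdot 13} = \frac{1}{- \frac{1}{841} + \frac{286}{23}} = \frac{1}{\frac{240503}{19343}} = \frac{19343}{240503}$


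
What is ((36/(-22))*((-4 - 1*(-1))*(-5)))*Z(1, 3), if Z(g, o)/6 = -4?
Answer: 6480/11 ≈ 589.09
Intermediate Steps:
Z(g, o) = -24 (Z(g, o) = 6*(-4) = -24)
((36/(-22))*((-4 - 1*(-1))*(-5)))*Z(1, 3) = ((36/(-22))*((-4 - 1*(-1))*(-5)))*(-24) = ((36*(-1/22))*((-4 + 1)*(-5)))*(-24) = -(-54)*(-5)/11*(-24) = -18/11*15*(-24) = -270/11*(-24) = 6480/11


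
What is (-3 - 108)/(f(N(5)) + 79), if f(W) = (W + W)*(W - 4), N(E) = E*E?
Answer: -111/1129 ≈ -0.098317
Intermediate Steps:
N(E) = E**2
f(W) = 2*W*(-4 + W) (f(W) = (2*W)*(-4 + W) = 2*W*(-4 + W))
(-3 - 108)/(f(N(5)) + 79) = (-3 - 108)/(2*5**2*(-4 + 5**2) + 79) = -111/(2*25*(-4 + 25) + 79) = -111/(2*25*21 + 79) = -111/(1050 + 79) = -111/1129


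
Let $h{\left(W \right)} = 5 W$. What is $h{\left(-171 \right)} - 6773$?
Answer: $-7628$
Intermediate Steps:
$h{\left(-171 \right)} - 6773 = 5 \left(-171\right) - 6773 = -855 - 6773 = -7628$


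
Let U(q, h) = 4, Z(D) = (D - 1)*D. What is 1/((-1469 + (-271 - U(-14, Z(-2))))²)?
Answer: 1/3041536 ≈ 3.2878e-7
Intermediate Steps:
Z(D) = D*(-1 + D) (Z(D) = (-1 + D)*D = D*(-1 + D))
1/((-1469 + (-271 - U(-14, Z(-2))))²) = 1/((-1469 + (-271 - 1*4))²) = 1/((-1469 + (-271 - 4))²) = 1/((-1469 - 275)²) = 1/((-1744)²) = 1/3041536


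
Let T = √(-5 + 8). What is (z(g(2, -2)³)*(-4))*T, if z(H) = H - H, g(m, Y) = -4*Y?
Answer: 0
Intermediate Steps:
T = √3 ≈ 1.7320
z(H) = 0
(z(g(2, -2)³)*(-4))*T = (0*(-4))*√3 = 0*√3 = 0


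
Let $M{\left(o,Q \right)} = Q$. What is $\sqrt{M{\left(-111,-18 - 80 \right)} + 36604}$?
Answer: $\sqrt{36506} \approx 191.07$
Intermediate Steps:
$\sqrt{M{\left(-111,-18 - 80 \right)} + 36604} = \sqrt{\left(-18 - 80\right) + 36604} = \sqrt{-98 + 36604} = \sqrt{36506}$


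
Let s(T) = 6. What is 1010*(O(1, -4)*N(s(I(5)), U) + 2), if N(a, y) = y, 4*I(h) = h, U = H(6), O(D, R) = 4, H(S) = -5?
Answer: -18180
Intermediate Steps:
U = -5
I(h) = h/4
1010*(O(1, -4)*N(s(I(5)), U) + 2) = 1010*(4*(-5) + 2) = 1010*(-20 + 2) = 1010*(-18) = -18180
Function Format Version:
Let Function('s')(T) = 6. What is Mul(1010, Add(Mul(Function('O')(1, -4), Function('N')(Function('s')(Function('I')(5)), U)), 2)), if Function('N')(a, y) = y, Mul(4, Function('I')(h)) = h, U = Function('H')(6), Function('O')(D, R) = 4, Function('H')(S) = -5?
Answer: -18180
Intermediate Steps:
U = -5
Function('I')(h) = Mul(Rational(1, 4), h)
Mul(1010, Add(Mul(Function('O')(1, -4), Function('N')(Function('s')(Function('I')(5)), U)), 2)) = Mul(1010, Add(Mul(4, -5), 2)) = Mul(1010, Add(-20, 2)) = Mul(1010, -18) = -18180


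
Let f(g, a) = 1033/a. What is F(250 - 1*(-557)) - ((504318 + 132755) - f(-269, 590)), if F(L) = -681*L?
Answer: -700116567/590 ≈ -1.1866e+6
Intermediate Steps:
F(250 - 1*(-557)) - ((504318 + 132755) - f(-269, 590)) = -681*(250 - 1*(-557)) - ((504318 + 132755) - 1033/590) = -681*(250 + 557) - (637073 - 1033/590) = -681*807 - (637073 - 1*1033/590) = -549567 - (637073 - 1033/590) = -549567 - 1*375872037/590 = -549567 - 375872037/590 = -700116567/590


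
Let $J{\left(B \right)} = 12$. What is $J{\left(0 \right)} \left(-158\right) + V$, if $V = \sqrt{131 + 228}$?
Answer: $-1896 + \sqrt{359} \approx -1877.1$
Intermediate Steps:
$V = \sqrt{359} \approx 18.947$
$J{\left(0 \right)} \left(-158\right) + V = 12 \left(-158\right) + \sqrt{359} = -1896 + \sqrt{359}$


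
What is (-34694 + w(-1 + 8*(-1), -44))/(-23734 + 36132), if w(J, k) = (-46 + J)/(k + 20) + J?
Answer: -832817/297552 ≈ -2.7989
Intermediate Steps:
w(J, k) = J + (-46 + J)/(20 + k) (w(J, k) = (-46 + J)/(20 + k) + J = J + (-46 + J)/(20 + k))
(-34694 + w(-1 + 8*(-1), -44))/(-23734 + 36132) = (-34694 + (-46 + 21*(-1 + 8*(-1)) + (-1 + 8*(-1))*(-44))/(20 - 44))/(-23734 + 36132) = (-34694 + (-46 + 21*(-1 - 8) + (-1 - 8)*(-44))/(-24))/12398 = (-34694 - (-46 + 21*(-9) - 9*(-44))/24)*(1/12398) = (-34694 - (-46 - 189 + 396)/24)*(1/12398) = (-34694 - 1/24*161)*(1/12398) = (-34694 - 161/24)*(1/12398) = -832817/24*1/12398 = -832817/297552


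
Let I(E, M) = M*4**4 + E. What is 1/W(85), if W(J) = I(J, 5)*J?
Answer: 1/116025 ≈ 8.6188e-6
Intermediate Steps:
I(E, M) = E + 256*M (I(E, M) = M*256 + E = 256*M + E = E + 256*M)
W(J) = J*(1280 + J) (W(J) = (J + 256*5)*J = (J + 1280)*J = (1280 + J)*J = J*(1280 + J))
1/W(85) = 1/(85*(1280 + 85)) = 1/(85*1365) = 1/116025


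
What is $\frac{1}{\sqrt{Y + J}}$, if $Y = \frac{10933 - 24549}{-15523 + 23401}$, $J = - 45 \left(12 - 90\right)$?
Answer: $\frac{\sqrt{54433363998}}{13819082} \approx 0.016883$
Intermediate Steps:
$J = 3510$ ($J = \left(-45\right) \left(-78\right) = 3510$)
$Y = - \frac{6808}{3939}$ ($Y = - \frac{13616}{7878} = \left(-13616\right) \frac{1}{7878} = - \frac{6808}{3939} \approx -1.7284$)
$\frac{1}{\sqrt{Y + J}} = \frac{1}{\sqrt{- \frac{6808}{3939} + 3510}} = \frac{1}{\sqrt{\frac{13819082}{3939}}} = \frac{1}{\frac{1}{3939} \sqrt{54433363998}} = \frac{\sqrt{54433363998}}{13819082}$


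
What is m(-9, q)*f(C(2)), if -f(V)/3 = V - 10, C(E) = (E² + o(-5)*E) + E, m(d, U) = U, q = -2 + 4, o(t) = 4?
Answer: -24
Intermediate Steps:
q = 2
C(E) = E² + 5*E (C(E) = (E² + 4*E) + E = E² + 5*E)
f(V) = 30 - 3*V (f(V) = -3*(V - 10) = -3*(-10 + V) = 30 - 3*V)
m(-9, q)*f(C(2)) = 2*(30 - 6*(5 + 2)) = 2*(30 - 6*7) = 2*(30 - 3*14) = 2*(30 - 42) = 2*(-12) = -24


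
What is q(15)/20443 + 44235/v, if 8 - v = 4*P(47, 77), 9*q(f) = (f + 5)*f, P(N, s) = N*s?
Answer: -2711441515/887307972 ≈ -3.0558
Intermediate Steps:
q(f) = f*(5 + f)/9 (q(f) = ((f + 5)*f)/9 = ((5 + f)*f)/9 = (f*(5 + f))/9 = f*(5 + f)/9)
v = -14468 (v = 8 - 4*47*77 = 8 - 4*3619 = 8 - 1*14476 = 8 - 14476 = -14468)
q(15)/20443 + 44235/v = ((⅑)*15*(5 + 15))/20443 + 44235/(-14468) = ((⅑)*15*20)*(1/20443) + 44235*(-1/14468) = (100/3)*(1/20443) - 44235/14468 = 100/61329 - 44235/14468 = -2711441515/887307972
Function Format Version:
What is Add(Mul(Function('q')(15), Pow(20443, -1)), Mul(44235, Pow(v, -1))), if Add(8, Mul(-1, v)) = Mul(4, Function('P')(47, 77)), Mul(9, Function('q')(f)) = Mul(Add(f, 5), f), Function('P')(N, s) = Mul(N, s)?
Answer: Rational(-2711441515, 887307972) ≈ -3.0558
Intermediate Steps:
Function('q')(f) = Mul(Rational(1, 9), f, Add(5, f)) (Function('q')(f) = Mul(Rational(1, 9), Mul(Add(f, 5), f)) = Mul(Rational(1, 9), Mul(Add(5, f), f)) = Mul(Rational(1, 9), Mul(f, Add(5, f))) = Mul(Rational(1, 9), f, Add(5, f)))
v = -14468 (v = Add(8, Mul(-1, Mul(4, Mul(47, 77)))) = Add(8, Mul(-1, Mul(4, 3619))) = Add(8, Mul(-1, 14476)) = Add(8, -14476) = -14468)
Add(Mul(Function('q')(15), Pow(20443, -1)), Mul(44235, Pow(v, -1))) = Add(Mul(Mul(Rational(1, 9), 15, Add(5, 15)), Pow(20443, -1)), Mul(44235, Pow(-14468, -1))) = Add(Mul(Mul(Rational(1, 9), 15, 20), Rational(1, 20443)), Mul(44235, Rational(-1, 14468))) = Add(Mul(Rational(100, 3), Rational(1, 20443)), Rational(-44235, 14468)) = Add(Rational(100, 61329), Rational(-44235, 14468)) = Rational(-2711441515, 887307972)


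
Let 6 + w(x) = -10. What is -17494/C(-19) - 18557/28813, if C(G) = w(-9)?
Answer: 251878855/230504 ≈ 1092.7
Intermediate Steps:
w(x) = -16 (w(x) = -6 - 10 = -16)
C(G) = -16
-17494/C(-19) - 18557/28813 = -17494/(-16) - 18557/28813 = -17494*(-1/16) - 18557*1/28813 = 8747/8 - 18557/28813 = 251878855/230504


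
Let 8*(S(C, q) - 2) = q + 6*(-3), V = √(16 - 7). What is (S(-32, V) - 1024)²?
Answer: 67092481/64 ≈ 1.0483e+6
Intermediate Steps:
V = 3 (V = √9 = 3)
S(C, q) = -¼ + q/8 (S(C, q) = 2 + (q + 6*(-3))/8 = 2 + (q - 18)/8 = 2 + (-18 + q)/8 = 2 + (-9/4 + q/8) = -¼ + q/8)
(S(-32, V) - 1024)² = ((-¼ + (⅛)*3) - 1024)² = ((-¼ + 3/8) - 1024)² = (⅛ - 1024)² = (-8191/8)² = 67092481/64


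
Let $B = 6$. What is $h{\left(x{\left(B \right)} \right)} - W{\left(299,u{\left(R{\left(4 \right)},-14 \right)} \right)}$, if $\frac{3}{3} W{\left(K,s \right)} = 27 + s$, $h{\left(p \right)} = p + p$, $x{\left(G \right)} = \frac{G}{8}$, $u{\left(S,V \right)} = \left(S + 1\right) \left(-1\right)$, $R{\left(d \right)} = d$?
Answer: $- \frac{41}{2} \approx -20.5$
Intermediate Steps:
$u{\left(S,V \right)} = -1 - S$ ($u{\left(S,V \right)} = \left(1 + S\right) \left(-1\right) = -1 - S$)
$x{\left(G \right)} = \frac{G}{8}$ ($x{\left(G \right)} = G \frac{1}{8} = \frac{G}{8}$)
$h{\left(p \right)} = 2 p$
$W{\left(K,s \right)} = 27 + s$
$h{\left(x{\left(B \right)} \right)} - W{\left(299,u{\left(R{\left(4 \right)},-14 \right)} \right)} = 2 \cdot \frac{1}{8} \cdot 6 - \left(27 - 5\right) = 2 \cdot \frac{3}{4} - \left(27 - 5\right) = \frac{3}{2} - \left(27 - 5\right) = \frac{3}{2} - 22 = - \frac{41}{2}$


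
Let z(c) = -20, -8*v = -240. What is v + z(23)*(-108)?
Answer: 2190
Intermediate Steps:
v = 30 (v = -1/8*(-240) = 30)
v + z(23)*(-108) = 30 - 20*(-108) = 30 + 2160 = 2190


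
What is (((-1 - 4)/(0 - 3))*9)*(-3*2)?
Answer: -90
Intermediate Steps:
(((-1 - 4)/(0 - 3))*9)*(-3*2) = (-5/(-3)*9)*(-6) = (-5*(-⅓)*9)*(-6) = ((5/3)*9)*(-6) = 15*(-6) = -90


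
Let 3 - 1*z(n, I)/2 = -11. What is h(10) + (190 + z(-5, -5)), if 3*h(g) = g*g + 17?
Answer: 257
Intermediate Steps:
z(n, I) = 28 (z(n, I) = 6 - 2*(-11) = 6 + 22 = 28)
h(g) = 17/3 + g²/3 (h(g) = (g*g + 17)/3 = (g² + 17)/3 = (17 + g²)/3 = 17/3 + g²/3)
h(10) + (190 + z(-5, -5)) = (17/3 + (⅓)*10²) + (190 + 28) = (17/3 + (⅓)*100) + 218 = (17/3 + 100/3) + 218 = 39 + 218 = 257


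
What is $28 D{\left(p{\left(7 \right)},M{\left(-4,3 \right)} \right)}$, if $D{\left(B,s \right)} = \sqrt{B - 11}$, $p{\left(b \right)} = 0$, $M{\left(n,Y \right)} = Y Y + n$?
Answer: $28 i \sqrt{11} \approx 92.865 i$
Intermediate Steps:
$M{\left(n,Y \right)} = n + Y^{2}$ ($M{\left(n,Y \right)} = Y^{2} + n = n + Y^{2}$)
$D{\left(B,s \right)} = \sqrt{-11 + B}$
$28 D{\left(p{\left(7 \right)},M{\left(-4,3 \right)} \right)} = 28 \sqrt{-11 + 0} = 28 \sqrt{-11} = 28 i \sqrt{11}$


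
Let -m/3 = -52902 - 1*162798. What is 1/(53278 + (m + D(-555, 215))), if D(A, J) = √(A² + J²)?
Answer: 350189/245264494317 - 5*√14170/490528988634 ≈ 1.4266e-6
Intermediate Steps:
m = 647100 (m = -3*(-52902 - 1*162798) = -3*(-52902 - 162798) = -3*(-215700) = 647100)
1/(53278 + (m + D(-555, 215))) = 1/(53278 + (647100 + √((-555)² + 215²))) = 1/(53278 + (647100 + √(308025 + 46225))) = 1/(53278 + (647100 + √354250)) = 1/(53278 + (647100 + 5*√14170)) = 1/(700378 + 5*√14170)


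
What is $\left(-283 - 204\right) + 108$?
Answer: $-379$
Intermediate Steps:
$\left(-283 - 204\right) + 108 = -487 + 108 = -379$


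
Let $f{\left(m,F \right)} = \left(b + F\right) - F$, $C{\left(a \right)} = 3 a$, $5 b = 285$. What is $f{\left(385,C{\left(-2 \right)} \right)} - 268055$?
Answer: $-267998$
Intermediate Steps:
$b = 57$ ($b = \frac{1}{5} \cdot 285 = 57$)
$f{\left(m,F \right)} = 57$ ($f{\left(m,F \right)} = \left(57 + F\right) - F = 57$)
$f{\left(385,C{\left(-2 \right)} \right)} - 268055 = 57 - 268055 = -267998$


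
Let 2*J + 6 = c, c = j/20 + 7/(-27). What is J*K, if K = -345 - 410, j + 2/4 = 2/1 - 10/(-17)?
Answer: 17063453/7344 ≈ 2323.5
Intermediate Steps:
j = 71/34 (j = -1/2 + (2/1 - 10/(-17)) = -1/2 + (2*1 - 10*(-1/17)) = -1/2 + (2 + 10/17) = -1/2 + 44/17 = 71/34 ≈ 2.0882)
c = -2843/18360 (c = (71/34)/20 + 7/(-27) = (71/34)*(1/20) + 7*(-1/27) = 71/680 - 7/27 = -2843/18360 ≈ -0.15485)
J = -113003/36720 (J = -3 + (1/2)*(-2843/18360) = -3 - 2843/36720 = -113003/36720 ≈ -3.0774)
K = -755
J*K = -113003/36720*(-755) = 17063453/7344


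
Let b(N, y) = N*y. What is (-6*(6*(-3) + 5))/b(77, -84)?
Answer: -13/1078 ≈ -0.012059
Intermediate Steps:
(-6*(6*(-3) + 5))/b(77, -84) = (-6*(6*(-3) + 5))/((77*(-84))) = -6*(-18 + 5)/(-6468) = -6*(-13)*(-1/6468) = 78*(-1/6468) = -13/1078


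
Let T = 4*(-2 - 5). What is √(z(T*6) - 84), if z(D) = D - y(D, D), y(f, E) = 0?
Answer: 6*I*√7 ≈ 15.875*I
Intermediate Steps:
T = -28 (T = 4*(-7) = -28)
z(D) = D (z(D) = D - 1*0 = D + 0 = D)
√(z(T*6) - 84) = √(-28*6 - 84) = √(-168 - 84) = √(-252) = 6*I*√7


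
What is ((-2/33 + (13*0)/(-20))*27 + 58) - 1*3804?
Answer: -41224/11 ≈ -3747.6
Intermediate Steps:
((-2/33 + (13*0)/(-20))*27 + 58) - 1*3804 = ((-2*1/33 + 0*(-1/20))*27 + 58) - 3804 = ((-2/33 + 0)*27 + 58) - 3804 = (-2/33*27 + 58) - 3804 = (-18/11 + 58) - 3804 = 620/11 - 3804 = -41224/11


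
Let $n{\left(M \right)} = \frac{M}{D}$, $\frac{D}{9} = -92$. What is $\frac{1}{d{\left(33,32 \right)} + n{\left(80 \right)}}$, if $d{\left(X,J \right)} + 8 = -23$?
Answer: $- \frac{207}{6437} \approx -0.032158$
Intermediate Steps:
$D = -828$ ($D = 9 \left(-92\right) = -828$)
$d{\left(X,J \right)} = -31$ ($d{\left(X,J \right)} = -8 - 23 = -31$)
$n{\left(M \right)} = - \frac{M}{828}$ ($n{\left(M \right)} = \frac{M}{-828} = M \left(- \frac{1}{828}\right) = - \frac{M}{828}$)
$\frac{1}{d{\left(33,32 \right)} + n{\left(80 \right)}} = \frac{1}{-31 - \frac{20}{207}} = \frac{1}{- \frac{6437}{207}} = - \frac{207}{6437}$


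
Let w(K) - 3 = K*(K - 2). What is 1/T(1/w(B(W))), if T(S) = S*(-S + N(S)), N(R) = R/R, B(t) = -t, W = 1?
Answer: 36/5 ≈ 7.2000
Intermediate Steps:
N(R) = 1
w(K) = 3 + K*(-2 + K) (w(K) = 3 + K*(K - 2) = 3 + K*(-2 + K))
T(S) = S*(1 - S) (T(S) = S*(-S + 1) = S*(1 - S))
1/T(1/w(B(W))) = 1/((1 - 1/(3 + (-1*1)² - (-2)))/(3 + (-1*1)² - (-2))) = 1/((1 - 1/(3 + (-1)² - 2*(-1)))/(3 + (-1)² - 2*(-1))) = 1/((1 - 1/(3 + 1 + 2))/(3 + 1 + 2)) = 1/((1 - 1/6)/6) = 1/((1 - 1*⅙)/6) = 1/((1 - ⅙)/6) = 1/((⅙)*(⅚)) = 1/(5/36) = 36/5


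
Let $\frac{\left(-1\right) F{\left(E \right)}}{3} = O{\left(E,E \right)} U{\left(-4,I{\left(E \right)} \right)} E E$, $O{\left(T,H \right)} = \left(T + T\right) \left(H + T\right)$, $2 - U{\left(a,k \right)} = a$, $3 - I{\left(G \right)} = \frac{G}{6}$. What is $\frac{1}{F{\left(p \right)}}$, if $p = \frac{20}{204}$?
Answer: $- \frac{751689}{5000} \approx -150.34$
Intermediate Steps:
$I{\left(G \right)} = 3 - \frac{G}{6}$
$U{\left(a,k \right)} = 2 - a$
$O{\left(T,H \right)} = 2 T \left(H + T\right)$
$p = \frac{5}{51}$ ($p = 20 \cdot \frac{1}{204} = \frac{5}{51} \approx 0.098039$)
$F{\left(E \right)} = - 72 E^{4}$ ($F{\left(E \right)} = - 3 \cdot 2 E \left(E + E\right) \left(2 - -4\right) E E = - 3 \cdot 2 E 2 E \left(2 + 4\right) E^{2} = - 3 \cdot 4 E^{2} \cdot 6 E^{2} = - 3 \cdot 24 E^{2} E^{2} = - 3 \cdot 24 E^{4} = - 72 E^{4}$)
$\frac{1}{F{\left(p \right)}} = \frac{1}{\left(-72\right) \left(\frac{5}{51}\right)^{4}} = \frac{1}{\left(-72\right) \frac{625}{6765201}} = \frac{1}{- \frac{5000}{751689}} = - \frac{751689}{5000}$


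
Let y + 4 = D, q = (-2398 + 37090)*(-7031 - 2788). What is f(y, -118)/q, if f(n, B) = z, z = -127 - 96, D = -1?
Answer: 223/340640748 ≈ 6.5465e-7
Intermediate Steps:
z = -223
q = -340640748 (q = 34692*(-9819) = -340640748)
y = -5 (y = -4 - 1 = -5)
f(n, B) = -223
f(y, -118)/q = -223/(-340640748) = -223*(-1/340640748) = 223/340640748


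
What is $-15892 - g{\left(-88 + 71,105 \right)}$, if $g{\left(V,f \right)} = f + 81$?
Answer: $-16078$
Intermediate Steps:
$g{\left(V,f \right)} = 81 + f$
$-15892 - g{\left(-88 + 71,105 \right)} = -15892 - \left(81 + 105\right) = -15892 - 186 = -16078$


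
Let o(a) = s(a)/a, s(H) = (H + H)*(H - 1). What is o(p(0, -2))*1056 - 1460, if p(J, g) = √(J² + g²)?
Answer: 652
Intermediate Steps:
s(H) = 2*H*(-1 + H) (s(H) = (2*H)*(-1 + H) = 2*H*(-1 + H))
o(a) = -2 + 2*a (o(a) = (2*a*(-1 + a))/a = -2 + 2*a)
o(p(0, -2))*1056 - 1460 = (-2 + 2*√(0² + (-2)²))*1056 - 1460 = (-2 + 2*√(0 + 4))*1056 - 1460 = (-2 + 2*√4)*1056 - 1460 = (-2 + 2*2)*1056 - 1460 = (-2 + 4)*1056 - 1460 = 2*1056 - 1460 = 2112 - 1460 = 652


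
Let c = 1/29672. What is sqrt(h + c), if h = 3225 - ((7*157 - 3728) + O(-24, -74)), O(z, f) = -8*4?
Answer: sqrt(1295549197274)/14836 ≈ 76.720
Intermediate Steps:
O(z, f) = -32
c = 1/29672 ≈ 3.3702e-5
h = 5886 (h = 3225 - ((7*157 - 3728) - 32) = 3225 - ((1099 - 3728) - 32) = 3225 - (-2629 - 32) = 3225 - 1*(-2661) = 3225 + 2661 = 5886)
sqrt(h + c) = sqrt(5886 + 1/29672) = sqrt(174649393/29672) = sqrt(1295549197274)/14836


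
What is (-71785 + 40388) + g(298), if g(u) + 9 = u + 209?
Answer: -30899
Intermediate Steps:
g(u) = 200 + u (g(u) = -9 + (u + 209) = -9 + (209 + u) = 200 + u)
(-71785 + 40388) + g(298) = (-71785 + 40388) + (200 + 298) = -31397 + 498 = -30899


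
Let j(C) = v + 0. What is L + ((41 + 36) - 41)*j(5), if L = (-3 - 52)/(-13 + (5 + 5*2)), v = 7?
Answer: 449/2 ≈ 224.50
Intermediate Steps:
L = -55/2 (L = -55/(-13 + (5 + 10)) = -55/(-13 + 15) = -55/2 ≈ -27.500)
j(C) = 7 (j(C) = 7 + 0 = 7)
L + ((41 + 36) - 41)*j(5) = -55/2 + ((41 + 36) - 41)*7 = -55/2 + (77 - 41)*7 = -55/2 + 36*7 = -55/2 + 252 = 449/2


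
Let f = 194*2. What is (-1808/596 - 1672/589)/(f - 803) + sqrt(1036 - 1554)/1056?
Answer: 27124/1916885 + I*sqrt(518)/1056 ≈ 0.01415 + 0.021553*I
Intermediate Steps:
f = 388
(-1808/596 - 1672/589)/(f - 803) + sqrt(1036 - 1554)/1056 = (-1808/596 - 1672/589)/(388 - 803) + sqrt(1036 - 1554)/1056 = (-1808*1/596 - 1672*1/589)/(-415) + sqrt(-518)*(1/1056) = (-452/149 - 88/31)*(-1/415) + (I*sqrt(518))*(1/1056) = -27124/4619*(-1/415) + I*sqrt(518)/1056 = 27124/1916885 + I*sqrt(518)/1056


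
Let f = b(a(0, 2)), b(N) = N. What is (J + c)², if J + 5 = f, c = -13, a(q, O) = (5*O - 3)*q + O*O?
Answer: 196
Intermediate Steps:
a(q, O) = O² + q*(-3 + 5*O) (a(q, O) = (-3 + 5*O)*q + O² = q*(-3 + 5*O) + O² = O² + q*(-3 + 5*O))
f = 4 (f = 2² - 3*0 + 5*2*0 = 4 + 0 + 0 = 4)
J = -1 (J = -5 + 4 = -1)
(J + c)² = (-1 - 13)² = (-14)² = 196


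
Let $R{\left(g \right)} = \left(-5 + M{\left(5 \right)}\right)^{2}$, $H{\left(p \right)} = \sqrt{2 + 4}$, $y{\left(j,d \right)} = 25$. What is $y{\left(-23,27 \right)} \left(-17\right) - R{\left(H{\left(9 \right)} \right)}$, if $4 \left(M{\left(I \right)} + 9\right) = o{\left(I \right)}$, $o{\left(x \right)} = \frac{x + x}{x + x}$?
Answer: $- \frac{9825}{16} \approx -614.06$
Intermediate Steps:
$H{\left(p \right)} = \sqrt{6}$
$o{\left(x \right)} = 1$ ($o{\left(x \right)} = \frac{2 x}{2 x} = 2 x \frac{1}{2 x} = 1$)
$M{\left(I \right)} = - \frac{35}{4}$ ($M{\left(I \right)} = -9 + \frac{1}{4} \cdot 1 = -9 + \frac{1}{4} = - \frac{35}{4}$)
$R{\left(g \right)} = \frac{3025}{16}$ ($R{\left(g \right)} = \left(-5 - \frac{35}{4}\right)^{2} = \left(- \frac{55}{4}\right)^{2} = \frac{3025}{16}$)
$y{\left(-23,27 \right)} \left(-17\right) - R{\left(H{\left(9 \right)} \right)} = 25 \left(-17\right) - \frac{3025}{16} = -425 - \frac{3025}{16} = - \frac{9825}{16}$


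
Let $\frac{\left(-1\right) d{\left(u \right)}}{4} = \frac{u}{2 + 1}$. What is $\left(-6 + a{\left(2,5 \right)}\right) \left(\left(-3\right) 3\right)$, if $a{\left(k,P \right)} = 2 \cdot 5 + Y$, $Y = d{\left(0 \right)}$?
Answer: $-36$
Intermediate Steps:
$d{\left(u \right)} = - \frac{4 u}{3}$ ($d{\left(u \right)} = - 4 \frac{u}{2 + 1} = - 4 \frac{u}{3} = - \frac{4 u}{3}$)
$Y = 0$ ($Y = \left(- \frac{4}{3}\right) 0 = 0$)
$a{\left(k,P \right)} = 10$ ($a{\left(k,P \right)} = 2 \cdot 5 + 0 = 10 + 0 = 10$)
$\left(-6 + a{\left(2,5 \right)}\right) \left(\left(-3\right) 3\right) = \left(-6 + 10\right) \left(\left(-3\right) 3\right) = 4 \left(-9\right) = -36$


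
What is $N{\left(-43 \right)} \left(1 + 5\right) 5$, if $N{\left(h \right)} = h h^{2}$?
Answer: $-2385210$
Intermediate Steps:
$N{\left(h \right)} = h^{3}$
$N{\left(-43 \right)} \left(1 + 5\right) 5 = \left(-43\right)^{3} \left(1 + 5\right) 5 = - 79507 \cdot 6 \cdot 5 = \left(-79507\right) 30 = -2385210$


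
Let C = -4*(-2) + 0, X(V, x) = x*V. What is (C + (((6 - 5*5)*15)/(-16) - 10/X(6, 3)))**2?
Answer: 13227769/20736 ≈ 637.91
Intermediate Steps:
X(V, x) = V*x
C = 8 (C = 8 + 0 = 8)
(C + (((6 - 5*5)*15)/(-16) - 10/X(6, 3)))**2 = (8 + (((6 - 5*5)*15)/(-16) - 10/(6*3)))**2 = (8 + (((6 - 25)*15)*(-1/16) - 10/18))**2 = (8 + (-19*15*(-1/16) - 10*1/18))**2 = (8 + (-285*(-1/16) - 5/9))**2 = (8 + (285/16 - 5/9))**2 = (8 + 2485/144)**2 = (3637/144)**2 = 13227769/20736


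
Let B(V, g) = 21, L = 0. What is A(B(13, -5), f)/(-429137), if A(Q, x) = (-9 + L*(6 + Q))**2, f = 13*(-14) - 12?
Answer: -81/429137 ≈ -0.00018875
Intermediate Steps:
f = -194 (f = -182 - 12 = -194)
A(Q, x) = 81 (A(Q, x) = (-9 + 0*(6 + Q))**2 = (-9 + 0)**2 = (-9)**2 = 81)
A(B(13, -5), f)/(-429137) = 81/(-429137) = 81*(-1/429137) = -81/429137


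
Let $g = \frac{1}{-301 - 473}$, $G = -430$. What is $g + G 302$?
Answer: $- \frac{100511641}{774} \approx -1.2986 \cdot 10^{5}$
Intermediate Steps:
$g = - \frac{1}{774}$ ($g = \frac{1}{-774} = - \frac{1}{774} \approx -0.001292$)
$g + G 302 = - \frac{1}{774} - 129860 = - \frac{100511641}{774}$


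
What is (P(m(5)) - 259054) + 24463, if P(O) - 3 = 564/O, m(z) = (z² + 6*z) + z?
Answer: -1172893/5 ≈ -2.3458e+5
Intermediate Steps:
m(z) = z² + 7*z
P(O) = 3 + 564/O
(P(m(5)) - 259054) + 24463 = ((3 + 564/((5*(7 + 5)))) - 259054) + 24463 = ((3 + 564/((5*12))) - 259054) + 24463 = ((3 + 564/60) - 259054) + 24463 = ((3 + 564*(1/60)) - 259054) + 24463 = ((3 + 47/5) - 259054) + 24463 = (62/5 - 259054) + 24463 = -1295208/5 + 24463 = -1172893/5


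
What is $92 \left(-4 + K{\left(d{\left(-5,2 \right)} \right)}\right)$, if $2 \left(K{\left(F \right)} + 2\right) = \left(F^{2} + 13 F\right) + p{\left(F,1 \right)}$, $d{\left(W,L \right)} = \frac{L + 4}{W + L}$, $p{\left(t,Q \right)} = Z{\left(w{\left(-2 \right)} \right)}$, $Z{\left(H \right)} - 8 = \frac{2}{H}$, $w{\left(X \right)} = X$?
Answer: $-1242$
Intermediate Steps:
$Z{\left(H \right)} = 8 + \frac{2}{H}$
$p{\left(t,Q \right)} = 7$ ($p{\left(t,Q \right)} = 8 + \frac{2}{-2} = 8 + 2 \left(- \frac{1}{2}\right) = 8 - 1 = 7$)
$d{\left(W,L \right)} = \frac{4 + L}{L + W}$
$K{\left(F \right)} = \frac{3}{2} + \frac{F^{2}}{2} + \frac{13 F}{2}$ ($K{\left(F \right)} = -2 + \frac{\left(F^{2} + 13 F\right) + 7}{2} = -2 + \frac{7 + F^{2} + 13 F}{2} = -2 + \left(\frac{7}{2} + \frac{F^{2}}{2} + \frac{13 F}{2}\right) = \frac{3}{2} + \frac{F^{2}}{2} + \frac{13 F}{2}$)
$92 \left(-4 + K{\left(d{\left(-5,2 \right)} \right)}\right) = 92 \left(-4 + \left(\frac{3}{2} + \frac{\left(\frac{4 + 2}{2 - 5}\right)^{2}}{2} + \frac{13 \frac{4 + 2}{2 - 5}}{2}\right)\right) = 92 \left(-4 + \left(\frac{3}{2} + \frac{\left(\frac{1}{-3} \cdot 6\right)^{2}}{2} + \frac{13 \frac{1}{-3} \cdot 6}{2}\right)\right) = 92 \left(-4 + \left(\frac{3}{2} + \frac{\left(\left(- \frac{1}{3}\right) 6\right)^{2}}{2} + \frac{13 \left(\left(- \frac{1}{3}\right) 6\right)}{2}\right)\right) = 92 \left(-4 + \left(\frac{3}{2} + \frac{\left(-2\right)^{2}}{2} + \frac{13}{2} \left(-2\right)\right)\right) = 92 \left(-4 + \left(\frac{3}{2} + \frac{1}{2} \cdot 4 - 13\right)\right) = 92 \left(-4 + \left(\frac{3}{2} + 2 - 13\right)\right) = 92 \left(-4 - \frac{19}{2}\right) = 92 \left(- \frac{27}{2}\right) = -1242$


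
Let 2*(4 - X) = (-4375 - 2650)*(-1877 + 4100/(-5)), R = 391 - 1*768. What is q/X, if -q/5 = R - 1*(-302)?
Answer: -750/18946417 ≈ -3.9585e-5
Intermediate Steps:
R = -377 (R = 391 - 768 = -377)
q = 375 (q = -5*(-377 - 1*(-302)) = -5*(-377 + 302) = -5*(-75) = 375)
X = -18946417/2 (X = 4 - (-4375 - 2650)*(-1877 + 4100/(-5))/2 = 4 - (-7025)*(-1877 + 4100*(-⅕))/2 = 4 - (-7025)*(-1877 - 820)/2 = 4 - (-7025)*(-2697)/2 = 4 - ½*18946425 = 4 - 18946425/2 = -18946417/2 ≈ -9.4732e+6)
q/X = 375/(-18946417/2) = 375*(-2/18946417) = -750/18946417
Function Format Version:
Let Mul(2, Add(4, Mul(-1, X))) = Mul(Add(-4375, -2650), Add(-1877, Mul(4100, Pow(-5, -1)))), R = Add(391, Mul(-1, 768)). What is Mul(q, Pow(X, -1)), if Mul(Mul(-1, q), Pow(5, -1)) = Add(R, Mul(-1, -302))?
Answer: Rational(-750, 18946417) ≈ -3.9585e-5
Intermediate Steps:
R = -377 (R = Add(391, -768) = -377)
q = 375 (q = Mul(-5, Add(-377, Mul(-1, -302))) = Mul(-5, Add(-377, 302)) = Mul(-5, -75) = 375)
X = Rational(-18946417, 2) (X = Add(4, Mul(Rational(-1, 2), Mul(Add(-4375, -2650), Add(-1877, Mul(4100, Pow(-5, -1)))))) = Add(4, Mul(Rational(-1, 2), Mul(-7025, Add(-1877, Mul(4100, Rational(-1, 5)))))) = Add(4, Mul(Rational(-1, 2), Mul(-7025, Add(-1877, -820)))) = Add(4, Mul(Rational(-1, 2), Mul(-7025, -2697))) = Add(4, Mul(Rational(-1, 2), 18946425)) = Add(4, Rational(-18946425, 2)) = Rational(-18946417, 2) ≈ -9.4732e+6)
Mul(q, Pow(X, -1)) = Mul(375, Pow(Rational(-18946417, 2), -1)) = Mul(375, Rational(-2, 18946417)) = Rational(-750, 18946417)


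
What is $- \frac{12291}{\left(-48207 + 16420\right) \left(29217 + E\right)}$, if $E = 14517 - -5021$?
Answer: $\frac{12291}{1549775185} \approx 7.9308 \cdot 10^{-6}$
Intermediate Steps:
$E = 19538$ ($E = 14517 + 5021 = 19538$)
$- \frac{12291}{\left(-48207 + 16420\right) \left(29217 + E\right)} = - \frac{12291}{\left(-48207 + 16420\right) \left(29217 + 19538\right)} = - \frac{12291}{\left(-31787\right) 48755} = - \frac{12291}{-1549775185} = \left(-12291\right) \left(- \frac{1}{1549775185}\right) = \frac{12291}{1549775185}$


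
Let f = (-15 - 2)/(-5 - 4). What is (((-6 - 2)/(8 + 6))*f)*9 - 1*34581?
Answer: -242135/7 ≈ -34591.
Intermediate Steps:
f = 17/9 (f = -17/(-9) = -17*(-1/9) = 17/9 ≈ 1.8889)
(((-6 - 2)/(8 + 6))*f)*9 - 1*34581 = (((-6 - 2)/(8 + 6))*(17/9))*9 - 1*34581 = (-8/14*(17/9))*9 - 34581 = (-8*1/14*(17/9))*9 - 34581 = -4/7*17/9*9 - 34581 = -68/63*9 - 34581 = -68/7 - 34581 = -242135/7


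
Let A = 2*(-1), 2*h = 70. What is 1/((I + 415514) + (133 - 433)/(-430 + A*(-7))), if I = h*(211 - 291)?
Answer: 104/42922331 ≈ 2.4230e-6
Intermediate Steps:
h = 35 (h = (1/2)*70 = 35)
A = -2
I = -2800 (I = 35*(211 - 291) = 35*(-80) = -2800)
1/((I + 415514) + (133 - 433)/(-430 + A*(-7))) = 1/((-2800 + 415514) + (133 - 433)/(-430 - 2*(-7))) = 1/(412714 - 300/(-430 + 14)) = 1/(412714 - 300/(-416)) = 1/(412714 - 300*(-1/416)) = 1/(412714 + 75/104) = 1/(42922331/104) = 104/42922331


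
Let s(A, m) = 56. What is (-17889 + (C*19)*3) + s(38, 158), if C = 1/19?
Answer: -17830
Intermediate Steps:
C = 1/19 ≈ 0.052632
(-17889 + (C*19)*3) + s(38, 158) = (-17889 + ((1/19)*19)*3) + 56 = (-17889 + 1*3) + 56 = (-17889 + 3) + 56 = -17886 + 56 = -17830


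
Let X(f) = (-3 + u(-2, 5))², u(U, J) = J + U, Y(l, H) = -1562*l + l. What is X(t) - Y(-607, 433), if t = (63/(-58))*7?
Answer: -947527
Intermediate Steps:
Y(l, H) = -1561*l
t = -441/58 (t = (63*(-1/58))*7 = -63/58*7 = -441/58 ≈ -7.6034)
X(f) = 0 (X(f) = (-3 + (5 - 2))² = (-3 + 3)² = 0² = 0)
X(t) - Y(-607, 433) = 0 - (-1561)*(-607) = 0 - 1*947527 = 0 - 947527 = -947527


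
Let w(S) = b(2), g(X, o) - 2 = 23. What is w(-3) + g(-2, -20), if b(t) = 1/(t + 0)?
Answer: 51/2 ≈ 25.500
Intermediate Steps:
b(t) = 1/t
g(X, o) = 25 (g(X, o) = 2 + 23 = 25)
w(S) = 1/2
w(-3) + g(-2, -20) = 1/2 + 25 = 51/2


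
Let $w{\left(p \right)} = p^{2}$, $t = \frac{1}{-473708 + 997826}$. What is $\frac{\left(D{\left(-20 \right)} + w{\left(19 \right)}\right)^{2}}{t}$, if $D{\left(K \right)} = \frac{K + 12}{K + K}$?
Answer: $\frac{1709482137048}{25} \approx 6.8379 \cdot 10^{10}$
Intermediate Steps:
$D{\left(K \right)} = \frac{12 + K}{2 K}$
$t = \frac{1}{524118} \approx 1.908 \cdot 10^{-6}$
$\frac{\left(D{\left(-20 \right)} + w{\left(19 \right)}\right)^{2}}{t} = \left(\frac{12 - 20}{2 \left(-20\right)} + 19^{2}\right)^{2} \frac{1}{\frac{1}{524118}} = \left(\frac{1}{2} \left(- \frac{1}{20}\right) \left(-8\right) + 361\right)^{2} \cdot 524118 = \left(\frac{1}{5} + 361\right)^{2} \cdot 524118 = \left(\frac{1806}{5}\right)^{2} \cdot 524118 = \frac{3261636}{25} \cdot 524118 = \frac{1709482137048}{25}$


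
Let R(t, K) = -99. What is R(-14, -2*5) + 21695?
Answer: 21596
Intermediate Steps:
R(-14, -2*5) + 21695 = -99 + 21695 = 21596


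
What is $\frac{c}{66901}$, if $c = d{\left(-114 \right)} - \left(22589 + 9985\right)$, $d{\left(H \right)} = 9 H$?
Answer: $- \frac{33600}{66901} \approx -0.50223$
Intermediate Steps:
$c = -33600$ ($c = 9 \left(-114\right) - \left(22589 + 9985\right) = -1026 - 32574 = -33600$)
$\frac{c}{66901} = - \frac{33600}{66901}$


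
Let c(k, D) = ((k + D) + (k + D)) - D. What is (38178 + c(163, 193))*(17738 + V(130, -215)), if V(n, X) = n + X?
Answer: 683118141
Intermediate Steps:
c(k, D) = D + 2*k (c(k, D) = ((D + k) + (D + k)) - D = (2*D + 2*k) - D = D + 2*k)
V(n, X) = X + n
(38178 + c(163, 193))*(17738 + V(130, -215)) = (38178 + (193 + 2*163))*(17738 + (-215 + 130)) = (38178 + (193 + 326))*(17738 - 85) = (38178 + 519)*17653 = 38697*17653 = 683118141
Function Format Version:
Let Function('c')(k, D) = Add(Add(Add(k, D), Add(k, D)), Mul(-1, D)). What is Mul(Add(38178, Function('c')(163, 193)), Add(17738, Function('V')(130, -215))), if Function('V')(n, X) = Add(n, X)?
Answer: 683118141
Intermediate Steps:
Function('c')(k, D) = Add(D, Mul(2, k)) (Function('c')(k, D) = Add(Add(Add(D, k), Add(D, k)), Mul(-1, D)) = Add(Add(Mul(2, D), Mul(2, k)), Mul(-1, D)) = Add(D, Mul(2, k)))
Function('V')(n, X) = Add(X, n)
Mul(Add(38178, Function('c')(163, 193)), Add(17738, Function('V')(130, -215))) = Mul(Add(38178, Add(193, Mul(2, 163))), Add(17738, Add(-215, 130))) = Mul(Add(38178, Add(193, 326)), Add(17738, -85)) = Mul(Add(38178, 519), 17653) = Mul(38697, 17653) = 683118141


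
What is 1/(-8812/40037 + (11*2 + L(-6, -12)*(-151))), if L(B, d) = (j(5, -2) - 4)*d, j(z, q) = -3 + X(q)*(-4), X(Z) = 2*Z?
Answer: 40037/653795398 ≈ 6.1238e-5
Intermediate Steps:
j(z, q) = -3 - 8*q (j(z, q) = -3 + (2*q)*(-4) = -3 - 8*q)
L(B, d) = 9*d (L(B, d) = ((-3 - 8*(-2)) - 4)*d = ((-3 + 16) - 4)*d = (13 - 4)*d = 9*d)
1/(-8812/40037 + (11*2 + L(-6, -12)*(-151))) = 1/(-8812/40037 + (11*2 + (9*(-12))*(-151))) = 1/(-8812*1/40037 + (22 - 108*(-151))) = 1/(-8812/40037 + (22 + 16308)) = 1/(-8812/40037 + 16330) = 1/(653795398/40037) = 40037/653795398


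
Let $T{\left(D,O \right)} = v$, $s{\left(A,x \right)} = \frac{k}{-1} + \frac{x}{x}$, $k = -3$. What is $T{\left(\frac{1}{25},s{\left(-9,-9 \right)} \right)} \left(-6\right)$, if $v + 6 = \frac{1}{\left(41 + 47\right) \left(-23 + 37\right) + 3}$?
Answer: $\frac{44454}{1235} \approx 35.995$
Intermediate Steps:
$s{\left(A,x \right)} = 4$ ($s{\left(A,x \right)} = - \frac{3}{-1} + \frac{x}{x} = \left(-3\right) \left(-1\right) + 1 = 3 + 1 = 4$)
$v = - \frac{7409}{1235}$ ($v = -6 + \frac{1}{\left(41 + 47\right) \left(-23 + 37\right) + 3} = -6 + \frac{1}{88 \cdot 14 + 3} = -6 + \frac{1}{1232 + 3} = -6 + \frac{1}{1235} = - \frac{7409}{1235} \approx -5.9992$)
$T{\left(D,O \right)} = - \frac{7409}{1235}$
$T{\left(\frac{1}{25},s{\left(-9,-9 \right)} \right)} \left(-6\right) = \left(- \frac{7409}{1235}\right) \left(-6\right) = \frac{44454}{1235}$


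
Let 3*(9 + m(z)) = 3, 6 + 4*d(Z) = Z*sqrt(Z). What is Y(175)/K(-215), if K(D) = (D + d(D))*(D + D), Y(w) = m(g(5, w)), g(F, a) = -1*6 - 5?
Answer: -13856/2297991165 + 16*I*sqrt(215)/10688331 ≈ -6.0296e-6 + 2.195e-5*I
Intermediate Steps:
g(F, a) = -11 (g(F, a) = -6 - 5 = -11)
d(Z) = -3/2 + Z**(3/2)/4 (d(Z) = -3/2 + (Z*sqrt(Z))/4 = -3/2 + Z**(3/2)/4)
m(z) = -8 (m(z) = -9 + (1/3)*3 = -9 + 1 = -8)
Y(w) = -8
K(D) = 2*D*(-3/2 + D + D**(3/2)/4) (K(D) = (D + (-3/2 + D**(3/2)/4))*(D + D) = (-3/2 + D + D**(3/2)/4)*(2*D) = 2*D*(-3/2 + D + D**(3/2)/4))
Y(175)/K(-215) = -8*(-2/(215*(-6 + (-215)**(3/2) + 4*(-215)))) = -8*(-2/(215*(-6 - 215*I*sqrt(215) - 860))) = -8*(-2/(215*(-866 - 215*I*sqrt(215)))) = -8/(93095 + 46225*I*sqrt(215)/2)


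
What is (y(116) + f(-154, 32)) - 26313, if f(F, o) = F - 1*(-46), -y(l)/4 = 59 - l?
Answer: -26193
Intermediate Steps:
y(l) = -236 + 4*l (y(l) = -4*(59 - l) = -236 + 4*l)
f(F, o) = 46 + F (f(F, o) = F + 46 = 46 + F)
(y(116) + f(-154, 32)) - 26313 = ((-236 + 4*116) + (46 - 154)) - 26313 = ((-236 + 464) - 108) - 26313 = (228 - 108) - 26313 = 120 - 26313 = -26193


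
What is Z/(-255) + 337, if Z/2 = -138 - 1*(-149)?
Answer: 85913/255 ≈ 336.91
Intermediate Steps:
Z = 22 (Z = 2*(-138 - 1*(-149)) = 2*(-138 + 149) = 2*11 = 22)
Z/(-255) + 337 = 22/(-255) + 337 = 22*(-1/255) + 337 = -22/255 + 337 = 85913/255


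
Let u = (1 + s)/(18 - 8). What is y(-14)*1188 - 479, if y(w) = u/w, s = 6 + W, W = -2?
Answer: -3650/7 ≈ -521.43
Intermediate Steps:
s = 4 (s = 6 - 2 = 4)
u = 1/2 (u = (1 + 4)/(18 - 8) = 5/10 = 5*(1/10) = 1/2 ≈ 0.50000)
y(w) = 1/(2*w)
y(-14)*1188 - 479 = ((1/2)/(-14))*1188 - 479 = ((1/2)*(-1/14))*1188 - 479 = -1/28*1188 - 479 = -297/7 - 479 = -3650/7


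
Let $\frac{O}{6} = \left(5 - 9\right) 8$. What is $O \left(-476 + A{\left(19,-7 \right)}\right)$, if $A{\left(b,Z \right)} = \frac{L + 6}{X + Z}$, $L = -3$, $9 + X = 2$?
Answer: $\frac{640032}{7} \approx 91433.0$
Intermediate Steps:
$X = -7$ ($X = -9 + 2 = -7$)
$A{\left(b,Z \right)} = \frac{3}{-7 + Z}$ ($A{\left(b,Z \right)} = \frac{-3 + 6}{-7 + Z} = \frac{3}{-7 + Z}$)
$O = -192$ ($O = 6 \left(5 - 9\right) 8 = 6 \left(\left(-4\right) 8\right) = 6 \left(-32\right) = -192$)
$O \left(-476 + A{\left(19,-7 \right)}\right) = - 192 \left(-476 + \frac{3}{-7 - 7}\right) = - 192 \left(-476 + \frac{3}{-14}\right) = - 192 \left(-476 + 3 \left(- \frac{1}{14}\right)\right) = - 192 \left(-476 - \frac{3}{14}\right) = \left(-192\right) \left(- \frac{6667}{14}\right) = \frac{640032}{7}$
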